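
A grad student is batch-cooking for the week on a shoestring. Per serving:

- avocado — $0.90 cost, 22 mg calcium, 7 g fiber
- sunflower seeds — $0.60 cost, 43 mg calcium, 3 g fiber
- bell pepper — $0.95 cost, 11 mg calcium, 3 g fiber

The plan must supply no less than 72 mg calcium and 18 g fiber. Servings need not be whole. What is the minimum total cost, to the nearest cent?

$2.41

A basic optimal solution has at most two foods positive. Try each food alone and each pair with both targets met exactly.
avocado only: max(72/22, 18/7) = 3.273 servings → $2.95.
sunflower seeds only: max(72/43, 18/3) = 6 servings → $3.60.
bell pepper only: max(72/11, 18/3) = 6.545 servings → $6.22.
avocado + sunflower seeds with both tight: 2.374 servings and 0.4596 servings → $2.41.
avocado + bell pepper: the both-tight solution has a negative serving — not a feasible corner.
sunflower seeds + bell pepper with both tight: 0.1875 servings and 5.812 servings → $5.63.
The minimum over all feasible corners is $2.41.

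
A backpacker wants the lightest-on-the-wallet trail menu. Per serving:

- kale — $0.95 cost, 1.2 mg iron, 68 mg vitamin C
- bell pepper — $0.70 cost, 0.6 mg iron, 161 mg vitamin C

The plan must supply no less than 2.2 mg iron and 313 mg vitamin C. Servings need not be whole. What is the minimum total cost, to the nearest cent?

$2.08

Check every corner: each single food scaled to meet both minima, and each pair solved so both constraints bind.
kale only: max(2.2/1.2, 313/68) = 4.603 servings → $4.37.
bell pepper only: max(2.2/0.6, 313/161) = 3.667 servings → $2.57.
kale + bell pepper with both tight: 1.092 servings and 1.483 servings → $2.08.
So the least-cost plan costs $2.08.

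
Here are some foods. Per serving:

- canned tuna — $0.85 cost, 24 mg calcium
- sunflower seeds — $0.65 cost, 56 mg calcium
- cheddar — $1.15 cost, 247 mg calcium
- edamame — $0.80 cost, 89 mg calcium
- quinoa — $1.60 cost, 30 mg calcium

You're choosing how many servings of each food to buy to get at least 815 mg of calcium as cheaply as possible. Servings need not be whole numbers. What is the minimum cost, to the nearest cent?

$3.79

Cost per mg of calcium: cheddar $0.0047, edamame $0.0090, sunflower seeds $0.0116, canned tuna $0.0354, quinoa $0.0533.
With no serving limits, use only cheddar: 815 mg / 247 mg = 3.3 servings × $1.15 = $3.79.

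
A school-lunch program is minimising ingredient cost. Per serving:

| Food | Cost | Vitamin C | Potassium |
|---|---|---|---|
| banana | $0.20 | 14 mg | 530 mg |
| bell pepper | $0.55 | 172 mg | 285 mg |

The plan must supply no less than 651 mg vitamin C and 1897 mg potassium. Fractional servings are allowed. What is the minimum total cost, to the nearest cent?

$2.33

banana only: max(651/14, 1897/530) = 46.5 servings → $9.30.
bell pepper only: max(651/172, 1897/285) = 6.656 servings → $3.66.
banana + bell pepper with both tight: 1.615 servings and 3.653 servings → $2.33.
The minimum over all feasible corners is $2.33.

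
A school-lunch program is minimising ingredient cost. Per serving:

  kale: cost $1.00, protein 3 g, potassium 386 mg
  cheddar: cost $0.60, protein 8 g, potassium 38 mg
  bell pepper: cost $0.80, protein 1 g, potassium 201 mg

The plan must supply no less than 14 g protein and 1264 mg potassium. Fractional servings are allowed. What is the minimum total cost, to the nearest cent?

For a min-cost LP with two ≥-constraints, a basic feasible solution has at most two positive variables.
kale only: max(14/3, 1264/386) = 4.667 servings → $4.67.
cheddar only: max(14/8, 1264/38) = 33.26 servings → $19.96.
bell pepper only: max(14/1, 1264/201) = 14 servings → $11.20.
kale + cheddar with both tight: 3.221 servings and 0.542 servings → $3.55.
kale + bell pepper with both targets exact would need a negative amount; discard.
cheddar + bell pepper with both tight: 0.9873 servings and 6.102 servings → $5.47.
Cheapest feasible corner: $3.55.

$3.55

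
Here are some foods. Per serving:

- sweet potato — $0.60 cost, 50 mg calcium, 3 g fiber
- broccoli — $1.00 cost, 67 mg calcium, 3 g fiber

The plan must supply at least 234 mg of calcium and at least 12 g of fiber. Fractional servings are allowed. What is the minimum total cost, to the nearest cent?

With two linear requirements the optimum uses one or two foods; enumerate the corners.
sweet potato only: max(234/50, 12/3) = 4.68 servings → $2.81.
broccoli only: max(234/67, 12/3) = 4 servings → $4.00.
sweet potato + broccoli with both tight: 2 servings and 2 servings → $3.20.
So the least-cost plan costs $2.81.

$2.81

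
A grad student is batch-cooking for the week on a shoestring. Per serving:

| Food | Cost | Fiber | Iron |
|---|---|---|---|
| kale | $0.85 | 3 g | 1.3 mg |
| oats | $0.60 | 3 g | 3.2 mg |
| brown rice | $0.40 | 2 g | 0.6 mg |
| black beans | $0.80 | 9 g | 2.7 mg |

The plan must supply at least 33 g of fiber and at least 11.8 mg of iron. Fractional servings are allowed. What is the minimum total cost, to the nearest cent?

This is a tiny linear program; its minimum lies at a vertex of the feasible set. List the vertices and price them.
kale only: max(33/3, 11.8/1.3) = 11 servings → $9.35.
oats only: max(33/3, 11.8/3.2) = 11 servings → $6.60.
brown rice only: max(33/2, 11.8/0.6) = 19.67 servings → $7.87.
black beans only: max(33/9, 11.8/2.7) = 4.37 servings → $3.50.
kale + oats: intersection lies outside the first quadrant.
kale + brown rice with both tight: 4.75 servings and 9.375 servings → $7.79.
kale + black beans with both tight: 4.75 servings and 2.083 servings → $5.70.
oats + brown rice with both tight: 0.8261 servings and 15.26 servings → $6.60.
oats + black beans with both tight: 0.8261 servings and 3.391 servings → $3.21.
brown rice + black beans (both tight): parallel constraints — no distinct corner.
Cheapest feasible corner: $3.21.

$3.21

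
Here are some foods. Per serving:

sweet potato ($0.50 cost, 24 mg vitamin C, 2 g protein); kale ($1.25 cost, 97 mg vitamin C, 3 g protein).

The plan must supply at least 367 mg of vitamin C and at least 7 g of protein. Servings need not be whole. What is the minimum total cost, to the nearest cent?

Minimising a linear cost over {vitamin C ≥ 367, protein ≥ 7, servings ≥ 0} — the optimum is at a vertex, using one or two foods.
sweet potato only: max(367/24, 7/2) = 15.29 servings → $7.65.
kale only: max(367/97, 7/3) = 3.784 servings → $4.73.
sweet potato + kale with both targets exact would need a negative amount; discard.
Cheapest feasible corner: $4.73.

$4.73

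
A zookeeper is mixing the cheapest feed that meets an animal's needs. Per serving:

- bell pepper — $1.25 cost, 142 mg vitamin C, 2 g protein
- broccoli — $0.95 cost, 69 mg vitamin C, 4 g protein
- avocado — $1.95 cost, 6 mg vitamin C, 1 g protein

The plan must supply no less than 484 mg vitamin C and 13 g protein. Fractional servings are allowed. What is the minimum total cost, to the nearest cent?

$4.96

For a min-cost LP with two ≥-constraints, a basic feasible solution has at most two positive variables.
bell pepper only: max(484/142, 13/2) = 6.5 servings → $8.12.
broccoli only: max(484/69, 13/4) = 7.014 servings → $6.66.
avocado only: max(484/6, 13/1) = 80.67 servings → $157.30.
bell pepper + broccoli with both tight: 2.416 servings and 2.042 servings → $4.96.
bell pepper + avocado with both tight: 3.123 servings and 6.754 servings → $17.07.
broccoli + avocado: the both-tight solution has a negative serving — not a feasible corner.
Cheapest feasible corner: $4.96.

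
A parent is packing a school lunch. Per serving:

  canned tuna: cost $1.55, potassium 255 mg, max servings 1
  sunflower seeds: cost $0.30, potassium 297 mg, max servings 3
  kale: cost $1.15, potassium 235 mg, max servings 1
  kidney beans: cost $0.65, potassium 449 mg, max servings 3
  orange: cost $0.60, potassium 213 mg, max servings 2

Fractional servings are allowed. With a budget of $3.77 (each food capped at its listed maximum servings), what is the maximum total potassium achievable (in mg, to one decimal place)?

Potassium per dollar: sunflower seeds 990, kidney beans 690.8, orange 355, kale 204.3, canned tuna 164.5.
Take 3 servings of sunflower seeds: spends $0.90, +891.0 mg potassium (running total 891.0 mg).
Take 3 servings of kidney beans: spends $1.95, +1347.0 mg potassium (running total 2238.0 mg).
Take 1.533 servings of orange: spends $0.92, +326.6 mg potassium (running total 2564.6 mg).
Filling greedily by potassium-per-dollar is optimal for one linear limit, giving 2564.6 mg.

2564.6 mg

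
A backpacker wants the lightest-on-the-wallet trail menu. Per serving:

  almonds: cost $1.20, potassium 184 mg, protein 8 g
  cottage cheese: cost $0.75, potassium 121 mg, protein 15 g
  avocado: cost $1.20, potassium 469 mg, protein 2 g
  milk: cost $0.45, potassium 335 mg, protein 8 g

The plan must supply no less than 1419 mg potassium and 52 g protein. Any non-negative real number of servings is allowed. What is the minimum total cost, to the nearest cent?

$2.78

At the optimum either one food covers both requirements or two foods hit both targets exactly; no other combination can be cheaper.
almonds only: max(1419/184, 52/8) = 7.712 servings → $9.25.
cottage cheese only: max(1419/121, 52/15) = 11.73 servings → $8.80.
avocado only: max(1419/469, 52/2) = 26 servings → $31.20.
milk only: max(1419/335, 52/8) = 6.5 servings → $2.92.
almonds + cottage cheese: intersection lies outside the first quadrant.
almonds + avocado with both tight: 6.368 servings and 0.5272 servings → $8.27.
almonds + milk with both tight: 5.023 servings and 1.477 servings → $6.69.
cottage cheese + avocado with both tight: 3.172 servings and 2.207 servings → $5.03.
cottage cheese + milk with both tight: 1.496 servings and 3.696 servings → $2.78.
avocado + milk: intersection lies outside the first quadrant.
So the least-cost plan costs $2.78.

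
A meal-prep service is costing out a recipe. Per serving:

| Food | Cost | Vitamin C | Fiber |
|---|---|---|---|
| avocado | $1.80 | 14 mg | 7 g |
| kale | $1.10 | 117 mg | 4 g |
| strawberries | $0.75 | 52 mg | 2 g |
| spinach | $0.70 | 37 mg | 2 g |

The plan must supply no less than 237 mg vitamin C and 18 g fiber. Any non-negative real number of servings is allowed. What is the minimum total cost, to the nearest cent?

$4.76

The cheapest plan sits at a corner of the feasible region — with two constraints it uses at most two foods.
avocado only: max(237/14, 18/7) = 16.93 servings → $30.47.
kale only: max(237/117, 18/4) = 4.5 servings → $4.95.
strawberries only: max(237/52, 18/2) = 9 servings → $6.75.
spinach only: max(237/37, 18/2) = 9 servings → $6.30.
avocado + kale with both tight: 1.518 servings and 1.844 servings → $4.76.
avocado + strawberries with both tight: 1.375 servings and 4.188 servings → $5.62.
avocado + spinach with both tight: 0.8312 servings and 6.091 servings → $5.76.
kale + strawberries with both targets exact would need a negative amount; discard.
kale + spinach: intersection lies outside the first quadrant.
strawberries + spinach with both targets exact would need a negative amount; discard.
Cheapest feasible corner: $4.76.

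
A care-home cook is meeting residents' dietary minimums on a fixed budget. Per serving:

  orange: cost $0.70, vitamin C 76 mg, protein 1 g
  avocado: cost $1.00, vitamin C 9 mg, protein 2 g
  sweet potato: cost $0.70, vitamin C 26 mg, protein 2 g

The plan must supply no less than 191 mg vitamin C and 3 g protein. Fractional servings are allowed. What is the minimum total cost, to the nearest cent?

Check every corner: each single food scaled to meet both minima, and each pair solved so both constraints bind.
orange only: max(191/76, 3/1) = 3 servings → $2.10.
avocado only: max(191/9, 3/2) = 21.22 servings → $21.22.
sweet potato only: max(191/26, 3/2) = 7.346 servings → $5.14.
orange + avocado with both tight: 2.483 servings and 0.2587 servings → $2.00.
orange + sweet potato with both tight: 2.413 servings and 0.2937 servings → $1.89.
avocado + sweet potato: the both-tight solution has a negative serving — not a feasible corner.
The minimum over all feasible corners is $1.89.

$1.89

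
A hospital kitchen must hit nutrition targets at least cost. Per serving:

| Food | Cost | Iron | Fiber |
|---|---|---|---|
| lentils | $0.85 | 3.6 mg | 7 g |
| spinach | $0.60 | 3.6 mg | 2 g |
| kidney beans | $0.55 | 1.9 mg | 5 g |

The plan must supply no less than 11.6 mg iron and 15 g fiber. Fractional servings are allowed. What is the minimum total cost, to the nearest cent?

$2.36

At the optimum either one food covers both requirements or two foods hit both targets exactly; no other combination can be cheaper.
lentils only: max(11.6/3.6, 15/7) = 3.222 servings → $2.74.
spinach only: max(11.6/3.6, 15/2) = 7.5 servings → $4.50.
kidney beans only: max(11.6/1.9, 15/5) = 6.105 servings → $3.36.
lentils + spinach with both tight: 1.711 servings and 1.511 servings → $2.36.
lentils + kidney beans with both targets exact would need a negative amount; discard.
spinach + kidney beans with both tight: 2.077 servings and 2.169 servings → $2.44.
Cheapest feasible corner: $2.36.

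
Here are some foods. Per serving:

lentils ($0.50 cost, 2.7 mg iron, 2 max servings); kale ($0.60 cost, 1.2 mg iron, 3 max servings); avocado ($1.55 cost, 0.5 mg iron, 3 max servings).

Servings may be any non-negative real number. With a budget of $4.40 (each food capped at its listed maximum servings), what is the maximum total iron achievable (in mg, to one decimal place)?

9.5 mg

Iron per dollar: lentils 5.4, kale 2, avocado 0.3226.
Take 2 servings of lentils: spends $1.00, +5.4 mg iron (running total 5.4 mg).
Take 3 servings of kale: spends $1.80, +3.6 mg iron (running total 9.0 mg).
Take 1.032 servings of avocado: spends $1.60, +0.5 mg iron (running total 9.5 mg).
Filling greedily by iron-per-dollar is optimal for one linear limit, giving 9.5 mg.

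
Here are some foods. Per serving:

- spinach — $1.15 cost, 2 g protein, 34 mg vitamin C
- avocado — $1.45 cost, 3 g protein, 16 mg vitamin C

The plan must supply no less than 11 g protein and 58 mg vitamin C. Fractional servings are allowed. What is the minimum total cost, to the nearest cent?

$5.32

For a min-cost LP with two ≥-constraints, a basic feasible solution has at most two positive variables.
spinach only: max(11/2, 58/34) = 5.5 servings → $6.33.
avocado only: max(11/3, 58/16) = 3.667 servings → $5.32.
spinach + avocado with both targets exact would need a negative amount; discard.
The minimum over all feasible corners is $5.32.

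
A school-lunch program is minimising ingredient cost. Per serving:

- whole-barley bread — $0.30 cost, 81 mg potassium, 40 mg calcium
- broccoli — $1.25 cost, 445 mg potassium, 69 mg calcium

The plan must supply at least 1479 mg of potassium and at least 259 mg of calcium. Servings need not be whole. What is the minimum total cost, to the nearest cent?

$4.23

Minimising a linear cost over {potassium ≥ 1479, calcium ≥ 259, servings ≥ 0} — the optimum is at a vertex, using one or two foods.
whole-barley bread only: max(1479/81, 259/40) = 18.26 servings → $5.48.
broccoli only: max(1479/445, 259/69) = 3.754 servings → $4.69.
whole-barley bread + broccoli with both tight: 1.081 servings and 3.127 servings → $4.23.
The minimum over all feasible corners is $4.23.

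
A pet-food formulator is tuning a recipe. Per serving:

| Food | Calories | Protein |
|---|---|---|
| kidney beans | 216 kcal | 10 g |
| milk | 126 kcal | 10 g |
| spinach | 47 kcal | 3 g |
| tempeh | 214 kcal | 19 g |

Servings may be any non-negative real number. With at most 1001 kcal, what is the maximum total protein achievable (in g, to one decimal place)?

Protein per kcal: tempeh 0.08879, milk 0.07937, spinach 0.06383, kidney beans 0.0463.
With no serving limits, spend the whole calories allowance on tempeh: 1001 kcal / 214 kcal × 19 g = 88.9 g.

88.9 g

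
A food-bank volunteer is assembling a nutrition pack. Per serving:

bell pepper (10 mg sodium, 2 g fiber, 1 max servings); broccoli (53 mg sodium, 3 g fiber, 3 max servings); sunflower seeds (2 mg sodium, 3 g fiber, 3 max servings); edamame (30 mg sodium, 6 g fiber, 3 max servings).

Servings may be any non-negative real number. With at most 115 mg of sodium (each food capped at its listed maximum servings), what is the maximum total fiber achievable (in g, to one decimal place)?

Fiber per mg sodium: sunflower seeds 1.5, bell pepper 0.2, edamame 0.2, broccoli 0.0566.
Take 3 servings of sunflower seeds: uses 6 mg sodium, +9.0 g fiber (running total 9.0 g).
Take 1 serving of bell pepper: uses 10 mg sodium, +2.0 g fiber (running total 11.0 g).
Take 3 servings of edamame: uses 90 mg sodium, +18.0 g fiber (running total 29.0 g).
Take 0.1698 servings of broccoli: uses 9 mg sodium, +0.5 g fiber (running total 29.5 g).
Filling greedily by fiber-per-mg sodium is optimal for one linear limit, giving 29.5 g.

29.5 g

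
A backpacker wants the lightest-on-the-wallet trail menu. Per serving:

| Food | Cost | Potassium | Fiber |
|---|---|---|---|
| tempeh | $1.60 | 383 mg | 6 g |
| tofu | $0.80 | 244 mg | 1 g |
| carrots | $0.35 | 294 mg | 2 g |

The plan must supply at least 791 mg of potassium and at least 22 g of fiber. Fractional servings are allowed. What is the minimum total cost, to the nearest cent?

$3.85

Check every corner: each single food scaled to meet both minima, and each pair solved so both constraints bind.
tempeh only: max(791/383, 22/6) = 3.667 servings → $5.87.
tofu only: max(791/244, 22/1) = 22 servings → $17.60.
carrots only: max(791/294, 22/2) = 11 servings → $3.85.
tempeh + tofu: the both-tight solution has a negative serving — not a feasible corner.
tempeh + carrots: intersection lies outside the first quadrant.
tofu + carrots: the both-tight solution has a negative serving — not a feasible corner.
The minimum over all feasible corners is $3.85.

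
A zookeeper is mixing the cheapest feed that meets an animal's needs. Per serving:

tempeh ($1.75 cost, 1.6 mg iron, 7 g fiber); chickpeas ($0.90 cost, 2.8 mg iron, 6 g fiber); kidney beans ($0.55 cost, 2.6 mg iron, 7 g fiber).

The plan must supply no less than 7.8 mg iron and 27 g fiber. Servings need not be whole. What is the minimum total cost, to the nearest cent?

$2.12

The cheapest plan sits at a corner of the feasible region — with two constraints it uses at most two foods.
tempeh only: max(7.8/1.6, 27/7) = 4.875 servings → $8.53.
chickpeas only: max(7.8/2.8, 27/6) = 4.5 servings → $4.05.
kidney beans only: max(7.8/2.6, 27/7) = 3.857 servings → $2.12.
tempeh + chickpeas with both tight: 2.88 servings and 1.14 servings → $6.07.
tempeh + kidney beans with both tight: 2.229 servings and 1.629 servings → $4.80.
chickpeas + kidney beans: the both-tight solution has a negative serving — not a feasible corner.
Cheapest feasible corner: $2.12.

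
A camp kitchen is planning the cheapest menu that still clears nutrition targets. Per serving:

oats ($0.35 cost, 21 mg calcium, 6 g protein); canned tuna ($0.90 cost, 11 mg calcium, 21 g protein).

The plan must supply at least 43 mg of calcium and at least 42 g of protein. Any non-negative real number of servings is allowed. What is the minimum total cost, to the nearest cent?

Compare the cost at each extreme point of the feasible region.
oats only: max(43/21, 42/6) = 7 servings → $2.45.
canned tuna only: max(43/11, 42/21) = 3.909 servings → $3.52.
oats + canned tuna with both tight: 1.176 servings and 1.664 servings → $1.91.
So the least-cost plan costs $1.91.

$1.91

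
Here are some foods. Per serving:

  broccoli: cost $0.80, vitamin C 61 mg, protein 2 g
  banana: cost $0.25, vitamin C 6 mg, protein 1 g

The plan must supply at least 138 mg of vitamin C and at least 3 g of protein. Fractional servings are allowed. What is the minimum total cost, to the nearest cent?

The cheapest plan sits at a corner of the feasible region — with two constraints it uses at most two foods.
broccoli only: max(138/61, 3/2) = 2.262 servings → $1.81.
banana only: max(138/6, 3/1) = 23 servings → $5.75.
broccoli + banana: the both-tight solution has a negative serving — not a feasible corner.
So the least-cost plan costs $1.81.

$1.81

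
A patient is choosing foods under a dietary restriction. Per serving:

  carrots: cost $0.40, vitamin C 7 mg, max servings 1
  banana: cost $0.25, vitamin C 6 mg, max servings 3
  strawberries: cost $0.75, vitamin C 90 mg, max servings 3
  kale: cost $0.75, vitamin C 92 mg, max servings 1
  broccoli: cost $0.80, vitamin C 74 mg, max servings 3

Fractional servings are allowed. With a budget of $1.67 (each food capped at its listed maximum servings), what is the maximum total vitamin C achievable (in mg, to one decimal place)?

Vitamin C per dollar: kale 122.7, strawberries 120, broccoli 92.5, banana 24, carrots 17.5.
Take 1 serving of kale: spends $0.75, +92.0 mg vitamin C (running total 92.0 mg).
Take 1.227 servings of strawberries: spends $0.92, +110.4 mg vitamin C (running total 202.4 mg).
Greedy by best ratio exhausts the cost allowance optimally: 202.4 mg.

202.4 mg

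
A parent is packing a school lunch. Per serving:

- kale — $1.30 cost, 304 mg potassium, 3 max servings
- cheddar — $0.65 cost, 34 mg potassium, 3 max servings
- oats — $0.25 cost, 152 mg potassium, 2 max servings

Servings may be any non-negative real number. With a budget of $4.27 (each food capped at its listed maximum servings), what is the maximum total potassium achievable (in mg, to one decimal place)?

1185.6 mg

Potassium per dollar: oats 608, kale 233.8, cheddar 52.31.
Take 2 servings of oats: spends $0.50, +304.0 mg potassium (running total 304.0 mg).
Take 2.9 servings of kale: spends $3.77, +881.6 mg potassium (running total 1185.6 mg).
Greedy by best ratio exhausts the cost allowance optimally: 1185.6 mg.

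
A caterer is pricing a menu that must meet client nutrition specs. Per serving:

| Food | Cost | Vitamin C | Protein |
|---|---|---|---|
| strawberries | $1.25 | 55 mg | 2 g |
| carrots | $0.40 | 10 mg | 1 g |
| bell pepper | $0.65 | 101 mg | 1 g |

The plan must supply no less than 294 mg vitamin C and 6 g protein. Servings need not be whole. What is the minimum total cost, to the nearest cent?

$3.04

An LP optimum is at a vertex; with two nutrient constraints at most two foods are used. Check each candidate.
strawberries only: max(294/55, 6/2) = 5.345 servings → $6.68.
carrots only: max(294/10, 6/1) = 29.4 servings → $11.76.
bell pepper only: max(294/101, 6/1) = 6 servings → $3.90.
strawberries + carrots: intersection lies outside the first quadrant.
strawberries + bell pepper with both tight: 2.122 servings and 1.755 servings → $3.79.
carrots + bell pepper with both tight: 3.429 servings and 2.571 servings → $3.04.
The minimum over all feasible corners is $3.04.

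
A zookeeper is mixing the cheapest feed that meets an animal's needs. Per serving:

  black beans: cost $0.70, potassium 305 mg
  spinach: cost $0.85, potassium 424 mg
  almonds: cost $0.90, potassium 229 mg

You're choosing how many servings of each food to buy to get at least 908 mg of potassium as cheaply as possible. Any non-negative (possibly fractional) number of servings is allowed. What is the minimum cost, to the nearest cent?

Cost per mg of potassium: spinach $0.0020, black beans $0.0023, almonds $0.0039.
With no serving limits, use only spinach: 908 mg / 424 mg = 2.142 servings × $0.85 = $1.82.

$1.82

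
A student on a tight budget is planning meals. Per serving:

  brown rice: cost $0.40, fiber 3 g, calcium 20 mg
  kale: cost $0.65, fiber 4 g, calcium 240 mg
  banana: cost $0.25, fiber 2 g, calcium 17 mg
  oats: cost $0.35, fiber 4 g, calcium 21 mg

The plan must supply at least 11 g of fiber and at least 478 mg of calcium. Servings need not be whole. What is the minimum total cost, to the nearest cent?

The cheapest plan sits at a corner of the feasible region — with two constraints it uses at most two foods.
brown rice only: max(11/3, 478/20) = 23.9 servings → $9.56.
kale only: max(11/4, 478/240) = 2.75 servings → $1.79.
banana only: max(11/2, 478/17) = 28.12 servings → $7.03.
oats only: max(11/4, 478/21) = 22.76 servings → $7.97.
brown rice + kale with both tight: 1.137 servings and 1.897 servings → $1.69.
brown rice + banana with both targets exact would need a negative amount; discard.
brown rice + oats with both targets exact would need a negative amount; discard.
kale + banana with both tight: 1.867 servings and 1.767 servings → $1.65.
kale + oats with both tight: 1.919 servings and 0.8311 servings → $1.54.
banana + oats with both targets exact would need a negative amount; discard.
So the least-cost plan costs $1.54.

$1.54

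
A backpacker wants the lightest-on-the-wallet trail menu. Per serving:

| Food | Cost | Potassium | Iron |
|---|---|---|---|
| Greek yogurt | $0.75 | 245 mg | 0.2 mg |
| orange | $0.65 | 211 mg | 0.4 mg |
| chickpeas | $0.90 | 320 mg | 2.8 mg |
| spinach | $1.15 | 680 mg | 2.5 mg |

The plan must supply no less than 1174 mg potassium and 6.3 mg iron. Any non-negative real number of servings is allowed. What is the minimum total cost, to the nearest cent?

$2.42

Minimising a linear cost over {potassium ≥ 1174, iron ≥ 6.3, servings ≥ 0} — the optimum is at a vertex, using one or two foods.
Greek yogurt only: max(1174/245, 6.3/0.2) = 31.5 servings → $23.62.
orange only: max(1174/211, 6.3/0.4) = 15.75 servings → $10.24.
chickpeas only: max(1174/320, 6.3/2.8) = 3.669 servings → $3.30.
spinach only: max(1174/680, 6.3/2.5) = 2.52 servings → $2.90.
Greek yogurt + orange: the both-tight solution has a negative serving — not a feasible corner.
Greek yogurt + chickpeas with both tight: 2.044 servings and 2.104 servings → $3.43.
Greek yogurt + spinach: the both-tight solution has a negative serving — not a feasible corner.
orange + chickpeas with both tight: 2.747 servings and 1.858 servings → $3.46.
orange + spinach: intersection lies outside the first quadrant.
chickpeas + spinach with both tight: 1.222 servings and 1.151 servings → $2.42.
Cheapest feasible corner: $2.42.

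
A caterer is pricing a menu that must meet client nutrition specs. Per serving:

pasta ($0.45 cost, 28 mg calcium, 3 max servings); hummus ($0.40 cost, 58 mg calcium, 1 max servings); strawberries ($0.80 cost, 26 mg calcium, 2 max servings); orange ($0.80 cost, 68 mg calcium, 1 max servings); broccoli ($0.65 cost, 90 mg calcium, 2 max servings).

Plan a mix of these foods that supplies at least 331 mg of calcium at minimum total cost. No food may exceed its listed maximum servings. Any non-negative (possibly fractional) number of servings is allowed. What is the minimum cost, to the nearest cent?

$2.90

Cost per mg of calcium: hummus $0.0069, broccoli $0.0072, orange $0.0118, pasta $0.0161, strawberries $0.0308.
Take 1 serving of hummus: +58.0 mg calcium for $0.40 (total $0.40, still need 273.0 mg).
Take 2 servings of broccoli: +180.0 mg calcium for $1.30 (total $1.70, still need 93.0 mg).
Take 1 serving of orange: +68.0 mg calcium for $0.80 (total $2.50, still need 25.0 mg).
Take 0.8929 servings of pasta: +25.0 mg calcium for $0.40 (total $2.90, still need 0.0 mg).
Greedy by cheapest-per-mg is optimal for a single linear constraint, so the minimum cost is $2.90.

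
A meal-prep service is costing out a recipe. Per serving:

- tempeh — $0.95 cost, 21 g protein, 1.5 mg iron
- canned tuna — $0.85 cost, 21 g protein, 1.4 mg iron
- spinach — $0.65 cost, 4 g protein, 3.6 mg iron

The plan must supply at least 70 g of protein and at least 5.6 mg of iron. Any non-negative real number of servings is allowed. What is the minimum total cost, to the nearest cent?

Two binding constraints pin down two serving amounts, so the optimal mix uses at most two foods. The candidates are each food alone (scaled to the tighter of protein/iron) and each pair with both constraints tight.
tempeh only: max(70/21, 5.6/1.5) = 3.733 servings → $3.55.
canned tuna only: max(70/21, 5.6/1.4) = 4 servings → $3.40.
spinach only: max(70/4, 5.6/3.6) = 17.5 servings → $11.38.
tempeh + canned tuna: intersection lies outside the first quadrant.
tempeh + spinach with both tight: 3.299 servings and 0.181 servings → $3.25.
canned tuna + spinach with both tight: 3.28 servings and 0.28 servings → $2.97.
The minimum over all feasible corners is $2.97.

$2.97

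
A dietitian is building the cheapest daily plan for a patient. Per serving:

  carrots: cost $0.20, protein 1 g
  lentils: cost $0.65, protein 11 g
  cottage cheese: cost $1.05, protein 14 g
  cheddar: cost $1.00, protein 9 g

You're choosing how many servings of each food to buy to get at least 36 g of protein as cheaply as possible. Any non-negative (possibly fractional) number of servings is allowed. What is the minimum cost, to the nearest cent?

Cost per g of protein: lentils $0.0591, cottage cheese $0.0750, cheddar $0.1111, carrots $0.2000.
With no serving limits, use only lentils: 36 g / 11 g = 3.273 servings × $0.65 = $2.13.

$2.13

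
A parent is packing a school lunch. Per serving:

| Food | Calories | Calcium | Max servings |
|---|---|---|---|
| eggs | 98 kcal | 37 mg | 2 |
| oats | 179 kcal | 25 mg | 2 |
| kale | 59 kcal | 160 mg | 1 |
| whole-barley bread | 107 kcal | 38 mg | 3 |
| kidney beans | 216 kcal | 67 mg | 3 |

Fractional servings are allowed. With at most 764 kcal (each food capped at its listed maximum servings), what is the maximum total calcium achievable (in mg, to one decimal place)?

406.3 mg

Calcium per kcal: kale 2.712, eggs 0.3776, whole-barley bread 0.3551, kidney beans 0.3102, oats 0.1397.
Take 1 serving of kale: uses 59 kcal, +160.0 mg calcium (running total 160.0 mg).
Take 2 servings of eggs: uses 196 kcal, +74.0 mg calcium (running total 234.0 mg).
Take 3 servings of whole-barley bread: uses 321 kcal, +114.0 mg calcium (running total 348.0 mg).
Take 0.8704 servings of kidney beans: uses 188 kcal, +58.3 mg calcium (running total 406.3 mg).
Filling greedily by calcium-per-kcal is optimal for one linear limit, giving 406.3 mg.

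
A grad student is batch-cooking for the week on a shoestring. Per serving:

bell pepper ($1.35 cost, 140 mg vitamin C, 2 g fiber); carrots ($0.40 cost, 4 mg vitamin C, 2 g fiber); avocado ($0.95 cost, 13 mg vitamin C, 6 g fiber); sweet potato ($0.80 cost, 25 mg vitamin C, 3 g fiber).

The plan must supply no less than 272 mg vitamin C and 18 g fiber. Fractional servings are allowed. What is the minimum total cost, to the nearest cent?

$4.62

Minimising a linear cost over {vitamin C ≥ 272, fiber ≥ 18, servings ≥ 0} — the optimum is at a vertex, using one or two foods.
bell pepper only: max(272/140, 18/2) = 9 servings → $12.15.
carrots only: max(272/4, 18/2) = 68 servings → $27.20.
avocado only: max(272/13, 18/6) = 20.92 servings → $19.88.
sweet potato only: max(272/25, 18/3) = 10.88 servings → $8.70.
bell pepper + carrots with both tight: 1.735 servings and 7.265 servings → $5.25.
bell pepper + avocado with both tight: 1.717 servings and 2.428 servings → $4.62.
bell pepper + sweet potato with both tight: 0.9892 servings and 5.341 servings → $5.61.
carrots + avocado: the both-tight solution has a negative serving — not a feasible corner.
carrots + sweet potato: the both-tight solution has a negative serving — not a feasible corner.
avocado + sweet potato: intersection lies outside the first quadrant.
So the least-cost plan costs $4.62.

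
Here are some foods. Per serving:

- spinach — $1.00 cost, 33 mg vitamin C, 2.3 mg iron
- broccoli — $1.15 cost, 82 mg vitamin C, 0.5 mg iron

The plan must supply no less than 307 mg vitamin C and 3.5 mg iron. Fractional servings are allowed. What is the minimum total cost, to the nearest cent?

At the optimum either one food covers both requirements or two foods hit both targets exactly; no other combination can be cheaper.
spinach only: max(307/33, 3.5/2.3) = 9.303 servings → $9.30.
broccoli only: max(307/82, 3.5/0.5) = 7 servings → $8.05.
spinach + broccoli with both tight: 0.7757 servings and 3.432 servings → $4.72.
So the least-cost plan costs $4.72.

$4.72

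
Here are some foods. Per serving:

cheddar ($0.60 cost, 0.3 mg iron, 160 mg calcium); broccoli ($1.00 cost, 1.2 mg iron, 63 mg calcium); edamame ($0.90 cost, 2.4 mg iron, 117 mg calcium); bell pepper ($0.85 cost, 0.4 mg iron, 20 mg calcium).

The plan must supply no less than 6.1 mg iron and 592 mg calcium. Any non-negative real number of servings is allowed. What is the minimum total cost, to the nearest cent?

Minimising a linear cost over {iron ≥ 6.1, calcium ≥ 592, servings ≥ 0} — the optimum is at a vertex, using one or two foods.
cheddar only: max(6.1/0.3, 592/160) = 20.33 servings → $12.20.
broccoli only: max(6.1/1.2, 592/63) = 9.397 servings → $9.40.
edamame only: max(6.1/2.4, 592/117) = 5.06 servings → $4.55.
bell pepper only: max(6.1/0.4, 592/20) = 29.6 servings → $25.16.
cheddar + broccoli with both tight: 1.884 servings and 4.612 servings → $5.74.
cheddar + edamame with both tight: 2.027 servings and 2.288 servings → $3.28.
cheddar + bell pepper with both tight: 1.979 servings and 13.77 servings → $12.89.
broccoli + edamame: intersection lies outside the first quadrant.
broccoli + bell pepper with both targets exact would need a negative amount; discard.
edamame + bell pepper: the both-tight solution has a negative serving — not a feasible corner.
So the least-cost plan costs $3.28.

$3.28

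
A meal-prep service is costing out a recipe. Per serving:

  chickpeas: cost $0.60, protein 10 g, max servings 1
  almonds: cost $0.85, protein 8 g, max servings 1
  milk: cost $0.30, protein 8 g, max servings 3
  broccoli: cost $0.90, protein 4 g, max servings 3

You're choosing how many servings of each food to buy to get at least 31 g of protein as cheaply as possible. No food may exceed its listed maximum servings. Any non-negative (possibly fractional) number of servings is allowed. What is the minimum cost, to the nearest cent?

Cost per g of protein: milk $0.0375, chickpeas $0.0600, almonds $0.1062, broccoli $0.2250.
Take 3 servings of milk: +24.0 g protein for $0.90 (total $0.90, still need 7.0 g).
Take 0.7 servings of chickpeas: +7.0 g protein for $0.42 (total $1.32, still need 0.0 g).
Greedy by cheapest-per-g is optimal for a single linear constraint, so the minimum cost is $1.32.

$1.32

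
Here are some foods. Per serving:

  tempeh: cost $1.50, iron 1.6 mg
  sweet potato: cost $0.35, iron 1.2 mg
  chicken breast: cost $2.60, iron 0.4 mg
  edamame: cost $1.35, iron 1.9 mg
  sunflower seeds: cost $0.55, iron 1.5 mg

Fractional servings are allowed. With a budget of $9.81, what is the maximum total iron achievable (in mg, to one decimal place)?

33.6 mg

Iron per dollar: sweet potato 3.429, sunflower seeds 2.727, edamame 1.407, tempeh 1.067, chicken breast 0.1538.
With no serving limits, spend the whole cost allowance on sweet potato: $9.81 / $0.35 × 1.2 mg = 33.6 mg.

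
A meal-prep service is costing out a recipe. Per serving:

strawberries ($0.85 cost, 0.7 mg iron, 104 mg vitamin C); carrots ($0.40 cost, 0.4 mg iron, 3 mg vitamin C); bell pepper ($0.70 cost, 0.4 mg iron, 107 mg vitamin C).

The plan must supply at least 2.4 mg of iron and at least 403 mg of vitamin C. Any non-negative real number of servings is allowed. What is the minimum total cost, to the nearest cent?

$3.12

With two linear requirements the optimum uses one or two foods; enumerate the corners.
strawberries only: max(2.4/0.7, 403/104) = 3.875 servings → $3.29.
carrots only: max(2.4/0.4, 403/3) = 134.3 servings → $53.73.
bell pepper only: max(2.4/0.4, 403/107) = 6 servings → $4.20.
strawberries + carrots: the both-tight solution has a negative serving — not a feasible corner.
strawberries + bell pepper with both tight: 2.871 servings and 0.976 servings → $3.12.
carrots + bell pepper with both tight: 2.298 servings and 3.702 servings → $3.51.
Cheapest feasible corner: $3.12.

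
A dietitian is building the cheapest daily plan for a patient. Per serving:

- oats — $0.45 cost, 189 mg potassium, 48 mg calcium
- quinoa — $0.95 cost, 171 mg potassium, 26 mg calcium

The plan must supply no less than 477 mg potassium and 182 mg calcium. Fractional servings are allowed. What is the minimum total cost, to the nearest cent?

$1.71

Compare the cost at each extreme point of the feasible region.
oats only: max(477/189, 182/48) = 3.792 servings → $1.71.
quinoa only: max(477/171, 182/26) = 7 servings → $6.65.
oats + quinoa: intersection lies outside the first quadrant.
Cheapest feasible corner: $1.71.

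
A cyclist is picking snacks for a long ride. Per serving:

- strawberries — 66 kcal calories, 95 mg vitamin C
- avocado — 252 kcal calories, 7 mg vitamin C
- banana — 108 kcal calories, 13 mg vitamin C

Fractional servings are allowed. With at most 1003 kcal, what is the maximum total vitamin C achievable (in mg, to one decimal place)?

Vitamin C per kcal: strawberries 1.439, banana 0.1204, avocado 0.02778.
With no serving limits, spend the whole calories allowance on strawberries: 1003 kcal / 66 kcal × 95 mg = 1443.7 mg.

1443.7 mg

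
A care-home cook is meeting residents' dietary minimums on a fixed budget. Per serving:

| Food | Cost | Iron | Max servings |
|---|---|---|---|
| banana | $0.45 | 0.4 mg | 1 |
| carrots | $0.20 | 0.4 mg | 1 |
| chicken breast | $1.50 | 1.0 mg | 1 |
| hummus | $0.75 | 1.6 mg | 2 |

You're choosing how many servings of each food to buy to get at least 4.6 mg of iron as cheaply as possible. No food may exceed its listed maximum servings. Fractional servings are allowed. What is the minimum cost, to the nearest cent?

$3.05

Cost per mg of iron: hummus $0.4688, carrots $0.5000, banana $1.1250, chicken breast $1.5000.
Take 2 servings of hummus: +3.2 mg iron for $1.50 (total $1.50, still need 1.4 mg).
Take 1 serving of carrots: +0.4 mg iron for $0.20 (total $1.70, still need 1.0 mg).
Take 1 serving of banana: +0.4 mg iron for $0.45 (total $2.15, still need 0.6 mg).
Take 0.6 servings of chicken breast: +0.6 mg iron for $0.90 (total $3.05, still need 0.0 mg).
Filling from the cheapest source first is optimal under one linear minimum: $3.05.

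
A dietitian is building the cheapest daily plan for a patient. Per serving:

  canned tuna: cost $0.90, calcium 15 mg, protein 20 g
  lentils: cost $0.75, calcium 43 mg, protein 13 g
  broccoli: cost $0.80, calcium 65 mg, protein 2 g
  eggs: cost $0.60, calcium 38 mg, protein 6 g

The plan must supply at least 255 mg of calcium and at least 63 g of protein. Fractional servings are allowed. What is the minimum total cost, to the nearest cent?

With two linear requirements the optimum uses one or two foods; enumerate the corners.
canned tuna only: max(255/15, 63/20) = 17 servings → $15.30.
lentils only: max(255/43, 63/13) = 5.93 servings → $4.45.
broccoli only: max(255/65, 63/2) = 31.5 servings → $25.20.
eggs only: max(255/38, 63/6) = 10.5 servings → $6.30.
canned tuna + lentils: intersection lies outside the first quadrant.
canned tuna + broccoli with both tight: 2.823 servings and 3.272 servings → $5.16.
canned tuna + eggs with both tight: 1.29 servings and 6.201 servings → $4.88.
lentils + broccoli with both tight: 4.723 servings and 0.7984 servings → $4.18.
lentils + eggs with both tight: 3.661 servings and 2.568 servings → $4.29.
broccoli + eggs: intersection lies outside the first quadrant.
The minimum over all feasible corners is $4.18.

$4.18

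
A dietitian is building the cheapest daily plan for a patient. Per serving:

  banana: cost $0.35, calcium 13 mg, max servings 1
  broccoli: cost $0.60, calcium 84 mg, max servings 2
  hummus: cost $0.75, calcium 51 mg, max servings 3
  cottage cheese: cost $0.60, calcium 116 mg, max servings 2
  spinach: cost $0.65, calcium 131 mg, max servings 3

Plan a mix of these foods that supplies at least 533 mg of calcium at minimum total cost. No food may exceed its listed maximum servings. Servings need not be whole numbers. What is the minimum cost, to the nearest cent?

$2.67

Cost per mg of calcium: spinach $0.0050, cottage cheese $0.0052, broccoli $0.0071, hummus $0.0147, banana $0.0269.
Take 3 servings of spinach: +393.0 mg calcium for $1.95 (total $1.95, still need 140.0 mg).
Take 1.207 servings of cottage cheese: +140.0 mg calcium for $0.72 (total $2.67, still need 0.0 mg).
Filling from the cheapest source first is optimal under one linear minimum: $2.67.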